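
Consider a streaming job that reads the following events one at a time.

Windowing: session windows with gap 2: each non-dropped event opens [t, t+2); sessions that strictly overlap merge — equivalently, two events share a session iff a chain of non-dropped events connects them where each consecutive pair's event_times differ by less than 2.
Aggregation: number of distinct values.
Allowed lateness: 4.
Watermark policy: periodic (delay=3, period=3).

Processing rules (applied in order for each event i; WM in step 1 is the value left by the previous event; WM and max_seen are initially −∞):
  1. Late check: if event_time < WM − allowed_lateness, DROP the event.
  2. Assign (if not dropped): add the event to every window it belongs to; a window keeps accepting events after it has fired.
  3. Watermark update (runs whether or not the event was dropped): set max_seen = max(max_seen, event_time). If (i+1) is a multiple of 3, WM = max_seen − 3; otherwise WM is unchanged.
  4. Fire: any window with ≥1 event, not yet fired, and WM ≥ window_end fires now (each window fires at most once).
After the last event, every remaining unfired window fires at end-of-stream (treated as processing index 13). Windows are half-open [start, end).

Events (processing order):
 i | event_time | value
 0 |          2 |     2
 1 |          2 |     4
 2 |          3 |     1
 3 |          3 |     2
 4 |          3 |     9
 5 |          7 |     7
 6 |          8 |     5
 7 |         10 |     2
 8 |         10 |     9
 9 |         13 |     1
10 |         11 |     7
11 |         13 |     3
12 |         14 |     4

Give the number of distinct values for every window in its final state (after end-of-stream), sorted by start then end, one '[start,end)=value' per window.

i=0 t=2 v=2: → [2,4); WM=−∞
i=1 t=2 v=4: → [2,4); WM=−∞
i=2 t=3 v=1: → [2,5); WM=0
i=3 t=3 v=2: → [2,5); WM=0
i=4 t=3 v=9: → [2,5); WM=0
i=5 t=7 v=7: → [7,9); WM=4
i=6 t=8 v=5: → [7,10); WM=4
i=7 t=10 v=2: → [10,12); WM=4
i=8 t=10 v=9: → [10,12); WM=7
i=9 t=13 v=1: → [13,15); WM=7
i=10 t=11 v=7: → [10,13); WM=7
i=11 t=13 v=3: → [13,15); WM=10
i=12 t=14 v=4: → [13,16); WM=10

[2,5)=4 [7,10)=2 [10,13)=3 [13,16)=3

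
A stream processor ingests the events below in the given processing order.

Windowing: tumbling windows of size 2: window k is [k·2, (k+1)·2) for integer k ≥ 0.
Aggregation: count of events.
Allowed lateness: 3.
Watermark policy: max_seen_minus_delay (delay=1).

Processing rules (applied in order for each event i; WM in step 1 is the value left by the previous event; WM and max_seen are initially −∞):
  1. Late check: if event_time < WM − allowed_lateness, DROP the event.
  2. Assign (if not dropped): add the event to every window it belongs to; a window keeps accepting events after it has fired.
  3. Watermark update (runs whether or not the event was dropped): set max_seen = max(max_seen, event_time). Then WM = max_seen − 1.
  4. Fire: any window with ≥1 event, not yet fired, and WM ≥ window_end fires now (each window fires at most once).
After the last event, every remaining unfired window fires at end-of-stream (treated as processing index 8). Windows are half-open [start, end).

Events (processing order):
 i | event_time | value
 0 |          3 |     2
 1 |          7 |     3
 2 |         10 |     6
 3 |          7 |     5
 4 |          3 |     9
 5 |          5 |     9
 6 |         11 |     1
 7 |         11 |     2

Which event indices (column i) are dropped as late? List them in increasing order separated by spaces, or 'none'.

i=0 t=3 v=2: → [2,4); WM=2
i=1 t=7 v=3: → [6,8); WM=6; [2,4) fires=1
i=2 t=10 v=6: → [10,12); WM=9; [6,8) fires=1
i=3 t=7 v=5: → [6,8); WM=9
i=4 t=3 v=9: DROP (t<9-3); WM=9
i=5 t=5 v=9: DROP (t<9-3); WM=9
i=6 t=11 v=1: → [10,12); WM=10
i=7 t=11 v=2: → [10,12); WM=10

4 5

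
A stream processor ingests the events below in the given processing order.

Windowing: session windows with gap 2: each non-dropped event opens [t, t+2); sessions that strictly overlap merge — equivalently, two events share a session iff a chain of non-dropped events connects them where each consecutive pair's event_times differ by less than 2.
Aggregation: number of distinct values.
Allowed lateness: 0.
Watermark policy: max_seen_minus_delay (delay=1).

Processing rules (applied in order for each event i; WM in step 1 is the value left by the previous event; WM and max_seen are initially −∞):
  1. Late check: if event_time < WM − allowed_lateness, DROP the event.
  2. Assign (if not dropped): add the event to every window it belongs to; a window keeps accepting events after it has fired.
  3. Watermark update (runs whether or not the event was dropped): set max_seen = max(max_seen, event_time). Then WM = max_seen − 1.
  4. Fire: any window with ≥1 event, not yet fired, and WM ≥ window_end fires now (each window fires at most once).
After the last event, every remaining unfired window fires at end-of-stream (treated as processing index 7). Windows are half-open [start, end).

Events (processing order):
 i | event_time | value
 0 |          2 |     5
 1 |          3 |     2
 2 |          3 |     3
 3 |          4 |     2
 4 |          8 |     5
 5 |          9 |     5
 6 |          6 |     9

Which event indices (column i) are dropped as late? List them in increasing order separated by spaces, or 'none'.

6

i=0 t=2 v=5: → [2,4); WM=1
i=1 t=3 v=2: → [2,5); WM=2
i=2 t=3 v=3: → [2,5); WM=2
i=3 t=4 v=2: → [2,6); WM=3
i=4 t=8 v=5: → [8,10); WM=7
i=5 t=9 v=5: → [8,11); WM=8
i=6 t=6 v=9: DROP (t<8-0); WM=8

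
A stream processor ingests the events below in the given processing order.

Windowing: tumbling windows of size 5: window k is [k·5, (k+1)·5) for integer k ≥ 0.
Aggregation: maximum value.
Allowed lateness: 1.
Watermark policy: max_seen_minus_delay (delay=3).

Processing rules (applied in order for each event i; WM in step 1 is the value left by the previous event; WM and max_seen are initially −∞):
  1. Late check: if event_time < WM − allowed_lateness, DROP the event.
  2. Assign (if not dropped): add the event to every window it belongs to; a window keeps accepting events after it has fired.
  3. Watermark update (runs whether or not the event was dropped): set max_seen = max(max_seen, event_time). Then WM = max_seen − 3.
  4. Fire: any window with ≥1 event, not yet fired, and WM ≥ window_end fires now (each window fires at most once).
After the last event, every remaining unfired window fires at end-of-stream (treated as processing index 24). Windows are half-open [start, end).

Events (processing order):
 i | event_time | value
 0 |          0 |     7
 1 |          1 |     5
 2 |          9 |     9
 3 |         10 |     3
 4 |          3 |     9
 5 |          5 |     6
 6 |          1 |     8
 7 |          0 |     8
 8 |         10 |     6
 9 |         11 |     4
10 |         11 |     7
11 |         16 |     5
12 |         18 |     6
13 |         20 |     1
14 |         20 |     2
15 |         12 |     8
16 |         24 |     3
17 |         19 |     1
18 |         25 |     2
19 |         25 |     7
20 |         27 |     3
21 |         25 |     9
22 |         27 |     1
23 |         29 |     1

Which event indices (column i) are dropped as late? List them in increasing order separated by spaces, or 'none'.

i=0 t=0 v=7: → [0,5); WM=-3
i=1 t=1 v=5: → [0,5); WM=-2
i=2 t=9 v=9: → [5,10); WM=6; [0,5) fires=7
i=3 t=10 v=3: → [10,15); WM=7
i=4 t=3 v=9: DROP (t<7-1); WM=7
i=5 t=5 v=6: DROP (t<7-1); WM=7
i=6 t=1 v=8: DROP (t<7-1); WM=7
i=7 t=0 v=8: DROP (t<7-1); WM=7
i=8 t=10 v=6: → [10,15); WM=7
i=9 t=11 v=4: → [10,15); WM=8
i=10 t=11 v=7: → [10,15); WM=8
i=11 t=16 v=5: → [15,20); WM=13; [5,10) fires=9
i=12 t=18 v=6: → [15,20); WM=15; [10,15) fires=7
i=13 t=20 v=1: → [20,25); WM=17
i=14 t=20 v=2: → [20,25); WM=17
i=15 t=12 v=8: DROP (t<17-1); WM=17
i=16 t=24 v=3: → [20,25); WM=21; [15,20) fires=6
i=17 t=19 v=1: DROP (t<21-1); WM=21
i=18 t=25 v=2: → [25,30); WM=22
i=19 t=25 v=7: → [25,30); WM=22
i=20 t=27 v=3: → [25,30); WM=24
i=21 t=25 v=9: → [25,30); WM=24
i=22 t=27 v=1: → [25,30); WM=24
i=23 t=29 v=1: → [25,30); WM=26; [20,25) fires=3

4 5 6 7 15 17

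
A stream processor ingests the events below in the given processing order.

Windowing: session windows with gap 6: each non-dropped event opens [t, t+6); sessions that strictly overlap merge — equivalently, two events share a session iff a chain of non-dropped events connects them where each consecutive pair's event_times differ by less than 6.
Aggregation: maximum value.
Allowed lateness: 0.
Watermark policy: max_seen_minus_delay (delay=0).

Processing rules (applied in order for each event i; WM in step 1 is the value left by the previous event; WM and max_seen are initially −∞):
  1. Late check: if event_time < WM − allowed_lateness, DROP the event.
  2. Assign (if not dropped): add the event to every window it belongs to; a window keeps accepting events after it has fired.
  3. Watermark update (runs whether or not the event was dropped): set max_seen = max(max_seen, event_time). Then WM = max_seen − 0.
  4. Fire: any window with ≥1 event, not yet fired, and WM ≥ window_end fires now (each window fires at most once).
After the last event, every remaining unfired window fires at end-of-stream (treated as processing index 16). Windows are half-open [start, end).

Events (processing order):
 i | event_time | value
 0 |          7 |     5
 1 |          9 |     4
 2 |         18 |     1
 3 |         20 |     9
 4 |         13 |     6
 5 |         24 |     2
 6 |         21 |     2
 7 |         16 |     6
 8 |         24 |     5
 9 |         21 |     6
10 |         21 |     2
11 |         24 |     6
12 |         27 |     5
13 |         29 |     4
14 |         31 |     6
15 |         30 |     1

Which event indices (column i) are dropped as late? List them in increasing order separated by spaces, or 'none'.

4 6 7 9 10 15

i=0 t=7 v=5: → [7,13); WM=7
i=1 t=9 v=4: → [7,15); WM=9
i=2 t=18 v=1: → [18,24); WM=18
i=3 t=20 v=9: → [18,26); WM=20
i=4 t=13 v=6: DROP (t<20-0); WM=20
i=5 t=24 v=2: → [18,30); WM=24
i=6 t=21 v=2: DROP (t<24-0); WM=24
i=7 t=16 v=6: DROP (t<24-0); WM=24
i=8 t=24 v=5: → [18,30); WM=24
i=9 t=21 v=6: DROP (t<24-0); WM=24
i=10 t=21 v=2: DROP (t<24-0); WM=24
i=11 t=24 v=6: → [18,30); WM=24
i=12 t=27 v=5: → [18,33); WM=27
i=13 t=29 v=4: → [18,35); WM=29
i=14 t=31 v=6: → [18,37); WM=31
i=15 t=30 v=1: DROP (t<31-0); WM=31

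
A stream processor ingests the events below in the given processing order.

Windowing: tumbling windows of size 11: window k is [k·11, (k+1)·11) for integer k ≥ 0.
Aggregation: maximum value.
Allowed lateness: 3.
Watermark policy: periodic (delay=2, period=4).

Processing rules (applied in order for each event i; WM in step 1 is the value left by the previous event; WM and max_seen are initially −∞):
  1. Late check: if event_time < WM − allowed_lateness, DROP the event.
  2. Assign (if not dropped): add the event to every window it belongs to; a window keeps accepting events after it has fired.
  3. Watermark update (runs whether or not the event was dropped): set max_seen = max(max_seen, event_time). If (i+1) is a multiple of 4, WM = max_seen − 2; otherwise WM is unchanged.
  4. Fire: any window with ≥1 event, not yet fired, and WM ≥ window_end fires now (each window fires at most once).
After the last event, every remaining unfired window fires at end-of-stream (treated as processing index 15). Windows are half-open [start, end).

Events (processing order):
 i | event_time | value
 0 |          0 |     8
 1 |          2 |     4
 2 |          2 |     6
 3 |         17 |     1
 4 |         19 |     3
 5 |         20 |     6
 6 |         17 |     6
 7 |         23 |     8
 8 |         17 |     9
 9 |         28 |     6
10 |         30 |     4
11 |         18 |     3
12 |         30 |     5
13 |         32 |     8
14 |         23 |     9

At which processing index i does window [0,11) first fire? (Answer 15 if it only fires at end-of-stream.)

3

i=0 t=0 v=8: → [0,11); WM=−∞
i=1 t=2 v=4: → [0,11); WM=−∞
i=2 t=2 v=6: → [0,11); WM=−∞
i=3 t=17 v=1: → [11,22); WM=15; [0,11) fires=8
i=4 t=19 v=3: → [11,22); WM=15
i=5 t=20 v=6: → [11,22); WM=15
i=6 t=17 v=6: → [11,22); WM=15
i=7 t=23 v=8: → [22,33); WM=21
i=8 t=17 v=9: DROP (t<21-3); WM=21
i=9 t=28 v=6: → [22,33); WM=21
i=10 t=30 v=4: → [22,33); WM=21
i=11 t=18 v=3: → [11,22); WM=28; [11,22) fires=6
i=12 t=30 v=5: → [22,33); WM=28
i=13 t=32 v=8: → [22,33); WM=28
i=14 t=23 v=9: DROP (t<28-3); WM=28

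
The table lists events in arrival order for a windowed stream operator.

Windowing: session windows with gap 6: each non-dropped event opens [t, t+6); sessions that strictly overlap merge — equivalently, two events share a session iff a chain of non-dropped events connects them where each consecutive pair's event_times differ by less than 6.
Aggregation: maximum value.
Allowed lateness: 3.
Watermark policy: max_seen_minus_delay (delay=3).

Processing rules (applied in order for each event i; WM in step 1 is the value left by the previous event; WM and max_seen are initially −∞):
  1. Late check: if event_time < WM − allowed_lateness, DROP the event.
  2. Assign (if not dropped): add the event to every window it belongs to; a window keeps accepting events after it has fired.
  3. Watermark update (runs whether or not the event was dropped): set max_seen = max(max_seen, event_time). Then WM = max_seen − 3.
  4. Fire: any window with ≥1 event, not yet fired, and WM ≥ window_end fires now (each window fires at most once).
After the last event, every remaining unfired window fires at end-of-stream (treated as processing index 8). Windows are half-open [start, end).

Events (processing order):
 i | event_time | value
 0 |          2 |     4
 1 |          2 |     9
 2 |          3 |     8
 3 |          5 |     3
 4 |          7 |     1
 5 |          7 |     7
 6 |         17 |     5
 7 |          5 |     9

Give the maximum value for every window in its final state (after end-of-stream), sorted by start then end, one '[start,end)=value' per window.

i=0 t=2 v=4: → [2,8); WM=-1
i=1 t=2 v=9: → [2,8); WM=-1
i=2 t=3 v=8: → [2,9); WM=0
i=3 t=5 v=3: → [2,11); WM=2
i=4 t=7 v=1: → [2,13); WM=4
i=5 t=7 v=7: → [2,13); WM=4
i=6 t=17 v=5: → [17,23); WM=14
i=7 t=5 v=9: DROP (t<14-3); WM=14

[2,13)=9 [17,23)=5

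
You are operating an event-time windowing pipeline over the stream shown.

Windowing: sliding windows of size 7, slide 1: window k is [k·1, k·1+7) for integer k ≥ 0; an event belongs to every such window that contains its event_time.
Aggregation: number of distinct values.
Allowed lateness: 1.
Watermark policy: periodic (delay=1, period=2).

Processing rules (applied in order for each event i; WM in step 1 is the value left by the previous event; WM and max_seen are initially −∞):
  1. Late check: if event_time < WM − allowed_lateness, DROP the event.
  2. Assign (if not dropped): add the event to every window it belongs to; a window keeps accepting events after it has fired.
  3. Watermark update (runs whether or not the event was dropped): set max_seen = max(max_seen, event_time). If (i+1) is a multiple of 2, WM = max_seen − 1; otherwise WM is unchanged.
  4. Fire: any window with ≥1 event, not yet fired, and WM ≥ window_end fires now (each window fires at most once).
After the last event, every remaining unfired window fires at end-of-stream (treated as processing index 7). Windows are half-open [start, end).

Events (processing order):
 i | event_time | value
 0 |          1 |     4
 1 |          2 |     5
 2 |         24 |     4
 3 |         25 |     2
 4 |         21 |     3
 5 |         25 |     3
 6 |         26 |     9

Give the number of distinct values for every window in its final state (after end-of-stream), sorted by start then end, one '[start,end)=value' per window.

[0,7)=2 [1,8)=2 [2,9)=1 [18,25)=1 [19,26)=3 [20,27)=4 [21,28)=4 [22,29)=4 [23,30)=4 [24,31)=4 [25,32)=3 [26,33)=1

i=0 t=1 v=4: → [1,8),[0,7); WM=−∞
i=1 t=2 v=5: → [2,9),[1,8),[0,7); WM=1
i=2 t=24 v=4: → [24,31),[23,30),[22,29),[21,28),[20,27),[19,26),[18,25); WM=1
i=3 t=25 v=2: → [25,32),[24,31),[23,30),[22,29),[21,28),[20,27),[19,26); WM=24; [0,7) fires=2 [1,8) fires=2 [2,9) fires=1
i=4 t=21 v=3: DROP (t<24-1); WM=24
i=5 t=25 v=3: → [25,32),[24,31),[23,30),[22,29),[21,28),[20,27),[19,26); WM=24
i=6 t=26 v=9: → [26,33),[25,32),[24,31),[23,30),[22,29),[21,28),[20,27); WM=24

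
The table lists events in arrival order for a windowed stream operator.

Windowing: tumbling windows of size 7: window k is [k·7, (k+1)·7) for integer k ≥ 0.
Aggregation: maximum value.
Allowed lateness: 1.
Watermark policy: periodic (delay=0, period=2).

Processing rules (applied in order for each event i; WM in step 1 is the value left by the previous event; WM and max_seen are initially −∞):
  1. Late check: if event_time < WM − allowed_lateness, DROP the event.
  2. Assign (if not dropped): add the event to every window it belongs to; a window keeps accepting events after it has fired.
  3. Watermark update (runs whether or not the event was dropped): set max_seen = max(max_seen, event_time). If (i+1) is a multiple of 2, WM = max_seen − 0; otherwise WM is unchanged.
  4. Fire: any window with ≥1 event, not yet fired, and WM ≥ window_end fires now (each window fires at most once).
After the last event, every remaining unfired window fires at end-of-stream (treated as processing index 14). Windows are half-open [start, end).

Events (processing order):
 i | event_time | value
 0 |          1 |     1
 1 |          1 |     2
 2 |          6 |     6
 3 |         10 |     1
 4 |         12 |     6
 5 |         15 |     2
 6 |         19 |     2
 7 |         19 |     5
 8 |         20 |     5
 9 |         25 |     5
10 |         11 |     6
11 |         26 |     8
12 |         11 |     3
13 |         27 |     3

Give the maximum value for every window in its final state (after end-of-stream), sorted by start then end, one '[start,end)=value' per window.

i=0 t=1 v=1: → [0,7); WM=−∞
i=1 t=1 v=2: → [0,7); WM=1
i=2 t=6 v=6: → [0,7); WM=1
i=3 t=10 v=1: → [7,14); WM=10; [0,7) fires=6
i=4 t=12 v=6: → [7,14); WM=10
i=5 t=15 v=2: → [14,21); WM=15; [7,14) fires=6
i=6 t=19 v=2: → [14,21); WM=15
i=7 t=19 v=5: → [14,21); WM=19
i=8 t=20 v=5: → [14,21); WM=19
i=9 t=25 v=5: → [21,28); WM=25; [14,21) fires=5
i=10 t=11 v=6: DROP (t<25-1); WM=25
i=11 t=26 v=8: → [21,28); WM=26
i=12 t=11 v=3: DROP (t<26-1); WM=26
i=13 t=27 v=3: → [21,28); WM=27

[0,7)=6 [7,14)=6 [14,21)=5 [21,28)=8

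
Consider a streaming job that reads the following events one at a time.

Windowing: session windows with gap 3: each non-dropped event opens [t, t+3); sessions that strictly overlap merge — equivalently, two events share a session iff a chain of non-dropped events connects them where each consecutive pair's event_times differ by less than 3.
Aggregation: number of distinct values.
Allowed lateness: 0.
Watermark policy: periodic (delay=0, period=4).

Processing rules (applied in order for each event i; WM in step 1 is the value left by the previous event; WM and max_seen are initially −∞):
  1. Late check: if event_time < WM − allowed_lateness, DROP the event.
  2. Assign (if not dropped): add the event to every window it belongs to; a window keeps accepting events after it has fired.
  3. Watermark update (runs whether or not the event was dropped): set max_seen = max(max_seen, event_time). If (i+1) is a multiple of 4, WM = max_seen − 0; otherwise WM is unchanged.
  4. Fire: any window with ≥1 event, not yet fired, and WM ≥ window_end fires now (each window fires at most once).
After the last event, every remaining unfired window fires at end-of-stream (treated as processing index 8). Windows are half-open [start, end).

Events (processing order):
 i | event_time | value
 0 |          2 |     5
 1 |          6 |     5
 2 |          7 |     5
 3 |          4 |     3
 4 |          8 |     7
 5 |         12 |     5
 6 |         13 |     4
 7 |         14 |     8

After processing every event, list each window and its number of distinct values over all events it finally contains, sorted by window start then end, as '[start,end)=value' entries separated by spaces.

[2,11)=3 [12,17)=3

i=0 t=2 v=5: → [2,5); WM=−∞
i=1 t=6 v=5: → [6,9); WM=−∞
i=2 t=7 v=5: → [6,10); WM=−∞
i=3 t=4 v=3: → [2,10); WM=7
i=4 t=8 v=7: → [2,11); WM=7
i=5 t=12 v=5: → [12,15); WM=7
i=6 t=13 v=4: → [12,16); WM=7
i=7 t=14 v=8: → [12,17); WM=14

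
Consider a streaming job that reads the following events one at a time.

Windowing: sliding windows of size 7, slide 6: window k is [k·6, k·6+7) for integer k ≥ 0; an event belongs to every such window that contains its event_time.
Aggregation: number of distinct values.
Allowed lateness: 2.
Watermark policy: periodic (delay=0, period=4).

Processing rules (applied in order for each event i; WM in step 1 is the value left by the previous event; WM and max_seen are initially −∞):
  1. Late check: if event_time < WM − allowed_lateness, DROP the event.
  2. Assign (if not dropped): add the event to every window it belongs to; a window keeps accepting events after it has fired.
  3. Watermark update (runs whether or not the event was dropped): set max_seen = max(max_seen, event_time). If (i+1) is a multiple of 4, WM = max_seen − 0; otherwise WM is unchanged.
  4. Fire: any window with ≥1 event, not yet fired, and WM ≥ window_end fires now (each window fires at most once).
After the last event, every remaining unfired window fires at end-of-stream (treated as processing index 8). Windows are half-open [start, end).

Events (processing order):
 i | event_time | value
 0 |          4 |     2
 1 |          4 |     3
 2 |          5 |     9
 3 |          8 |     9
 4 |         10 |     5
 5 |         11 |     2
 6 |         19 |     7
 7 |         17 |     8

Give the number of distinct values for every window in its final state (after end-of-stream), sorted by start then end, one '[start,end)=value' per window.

i=0 t=4 v=2: → [0,7); WM=−∞
i=1 t=4 v=3: → [0,7); WM=−∞
i=2 t=5 v=9: → [0,7); WM=−∞
i=3 t=8 v=9: → [6,13); WM=8; [0,7) fires=3
i=4 t=10 v=5: → [6,13); WM=8
i=5 t=11 v=2: → [6,13); WM=8
i=6 t=19 v=7: → [18,25); WM=8
i=7 t=17 v=8: → [12,19); WM=19; [6,13) fires=3 [12,19) fires=1

[0,7)=3 [6,13)=3 [12,19)=1 [18,25)=1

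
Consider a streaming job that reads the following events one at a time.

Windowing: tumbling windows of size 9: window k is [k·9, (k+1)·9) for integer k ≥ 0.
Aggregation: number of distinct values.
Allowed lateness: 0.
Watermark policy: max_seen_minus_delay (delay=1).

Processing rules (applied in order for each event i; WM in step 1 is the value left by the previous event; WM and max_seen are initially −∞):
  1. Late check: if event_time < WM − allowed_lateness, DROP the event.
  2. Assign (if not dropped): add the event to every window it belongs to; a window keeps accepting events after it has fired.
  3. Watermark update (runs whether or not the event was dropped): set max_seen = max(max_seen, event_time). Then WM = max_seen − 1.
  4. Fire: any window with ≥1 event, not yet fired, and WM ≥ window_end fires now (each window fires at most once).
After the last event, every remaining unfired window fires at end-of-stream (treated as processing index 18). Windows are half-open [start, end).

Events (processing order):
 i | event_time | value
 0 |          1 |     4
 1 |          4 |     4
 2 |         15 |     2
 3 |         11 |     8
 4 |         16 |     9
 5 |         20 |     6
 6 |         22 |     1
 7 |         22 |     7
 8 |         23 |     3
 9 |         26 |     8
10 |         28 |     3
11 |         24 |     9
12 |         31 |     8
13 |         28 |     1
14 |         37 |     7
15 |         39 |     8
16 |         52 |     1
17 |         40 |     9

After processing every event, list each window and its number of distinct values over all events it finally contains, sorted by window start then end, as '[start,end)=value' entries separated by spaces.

[0,9)=1 [9,18)=2 [18,27)=5 [27,36)=2 [36,45)=2 [45,54)=1

i=0 t=1 v=4: → [0,9); WM=0
i=1 t=4 v=4: → [0,9); WM=3
i=2 t=15 v=2: → [9,18); WM=14; [0,9) fires=1
i=3 t=11 v=8: DROP (t<14-0); WM=14
i=4 t=16 v=9: → [9,18); WM=15
i=5 t=20 v=6: → [18,27); WM=19; [9,18) fires=2
i=6 t=22 v=1: → [18,27); WM=21
i=7 t=22 v=7: → [18,27); WM=21
i=8 t=23 v=3: → [18,27); WM=22
i=9 t=26 v=8: → [18,27); WM=25
i=10 t=28 v=3: → [27,36); WM=27; [18,27) fires=5
i=11 t=24 v=9: DROP (t<27-0); WM=27
i=12 t=31 v=8: → [27,36); WM=30
i=13 t=28 v=1: DROP (t<30-0); WM=30
i=14 t=37 v=7: → [36,45); WM=36; [27,36) fires=2
i=15 t=39 v=8: → [36,45); WM=38
i=16 t=52 v=1: → [45,54); WM=51; [36,45) fires=2
i=17 t=40 v=9: DROP (t<51-0); WM=51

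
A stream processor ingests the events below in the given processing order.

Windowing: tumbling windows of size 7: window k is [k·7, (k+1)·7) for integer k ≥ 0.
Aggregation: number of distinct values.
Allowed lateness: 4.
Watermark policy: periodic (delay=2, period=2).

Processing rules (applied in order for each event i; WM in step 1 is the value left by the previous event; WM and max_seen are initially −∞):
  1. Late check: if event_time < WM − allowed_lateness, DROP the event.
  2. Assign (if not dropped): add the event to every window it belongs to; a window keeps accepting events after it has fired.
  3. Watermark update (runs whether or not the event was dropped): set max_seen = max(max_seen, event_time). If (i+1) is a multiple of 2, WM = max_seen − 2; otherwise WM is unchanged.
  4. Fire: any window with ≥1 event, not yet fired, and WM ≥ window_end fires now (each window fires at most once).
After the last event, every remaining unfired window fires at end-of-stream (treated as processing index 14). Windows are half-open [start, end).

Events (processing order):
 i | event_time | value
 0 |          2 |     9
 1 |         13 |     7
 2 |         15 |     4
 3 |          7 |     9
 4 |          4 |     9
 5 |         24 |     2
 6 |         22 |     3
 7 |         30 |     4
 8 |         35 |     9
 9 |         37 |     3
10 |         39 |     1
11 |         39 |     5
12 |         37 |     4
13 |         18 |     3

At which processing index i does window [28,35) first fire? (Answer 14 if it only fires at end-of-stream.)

9

i=0 t=2 v=9: → [0,7); WM=−∞
i=1 t=13 v=7: → [7,14); WM=11; [0,7) fires=1
i=2 t=15 v=4: → [14,21); WM=11
i=3 t=7 v=9: → [7,14); WM=13
i=4 t=4 v=9: DROP (t<13-4); WM=13
i=5 t=24 v=2: → [21,28); WM=22; [7,14) fires=2 [14,21) fires=1
i=6 t=22 v=3: → [21,28); WM=22
i=7 t=30 v=4: → [28,35); WM=28; [21,28) fires=2
i=8 t=35 v=9: → [35,42); WM=28
i=9 t=37 v=3: → [35,42); WM=35; [28,35) fires=1
i=10 t=39 v=1: → [35,42); WM=35
i=11 t=39 v=5: → [35,42); WM=37
i=12 t=37 v=4: → [35,42); WM=37
i=13 t=18 v=3: DROP (t<37-4); WM=37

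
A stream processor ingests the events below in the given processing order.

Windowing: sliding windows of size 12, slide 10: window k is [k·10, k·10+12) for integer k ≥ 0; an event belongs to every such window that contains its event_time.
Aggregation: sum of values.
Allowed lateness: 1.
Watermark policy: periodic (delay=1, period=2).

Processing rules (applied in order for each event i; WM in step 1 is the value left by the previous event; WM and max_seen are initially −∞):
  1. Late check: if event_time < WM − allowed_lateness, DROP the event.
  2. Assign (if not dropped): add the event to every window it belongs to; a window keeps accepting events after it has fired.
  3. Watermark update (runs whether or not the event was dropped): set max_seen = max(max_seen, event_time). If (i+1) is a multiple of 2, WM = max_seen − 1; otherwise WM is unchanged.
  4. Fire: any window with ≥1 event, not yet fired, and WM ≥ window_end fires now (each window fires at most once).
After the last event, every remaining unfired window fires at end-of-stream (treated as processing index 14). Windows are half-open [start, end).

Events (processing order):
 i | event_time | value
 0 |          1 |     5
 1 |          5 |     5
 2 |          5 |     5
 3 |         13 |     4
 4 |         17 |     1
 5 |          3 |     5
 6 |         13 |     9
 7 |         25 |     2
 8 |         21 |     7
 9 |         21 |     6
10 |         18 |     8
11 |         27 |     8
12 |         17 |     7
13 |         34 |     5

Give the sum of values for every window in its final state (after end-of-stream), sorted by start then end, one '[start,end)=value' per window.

i=0 t=1 v=5: → [0,12); WM=−∞
i=1 t=5 v=5: → [0,12); WM=4
i=2 t=5 v=5: → [0,12); WM=4
i=3 t=13 v=4: → [10,22); WM=12; [0,12) fires=15
i=4 t=17 v=1: → [10,22); WM=12
i=5 t=3 v=5: DROP (t<12-1); WM=16
i=6 t=13 v=9: DROP (t<16-1); WM=16
i=7 t=25 v=2: → [20,32); WM=24; [10,22) fires=5
i=8 t=21 v=7: DROP (t<24-1); WM=24
i=9 t=21 v=6: DROP (t<24-1); WM=24
i=10 t=18 v=8: DROP (t<24-1); WM=24
i=11 t=27 v=8: → [20,32); WM=26
i=12 t=17 v=7: DROP (t<26-1); WM=26
i=13 t=34 v=5: → [30,42); WM=33; [20,32) fires=10

[0,12)=15 [10,22)=5 [20,32)=10 [30,42)=5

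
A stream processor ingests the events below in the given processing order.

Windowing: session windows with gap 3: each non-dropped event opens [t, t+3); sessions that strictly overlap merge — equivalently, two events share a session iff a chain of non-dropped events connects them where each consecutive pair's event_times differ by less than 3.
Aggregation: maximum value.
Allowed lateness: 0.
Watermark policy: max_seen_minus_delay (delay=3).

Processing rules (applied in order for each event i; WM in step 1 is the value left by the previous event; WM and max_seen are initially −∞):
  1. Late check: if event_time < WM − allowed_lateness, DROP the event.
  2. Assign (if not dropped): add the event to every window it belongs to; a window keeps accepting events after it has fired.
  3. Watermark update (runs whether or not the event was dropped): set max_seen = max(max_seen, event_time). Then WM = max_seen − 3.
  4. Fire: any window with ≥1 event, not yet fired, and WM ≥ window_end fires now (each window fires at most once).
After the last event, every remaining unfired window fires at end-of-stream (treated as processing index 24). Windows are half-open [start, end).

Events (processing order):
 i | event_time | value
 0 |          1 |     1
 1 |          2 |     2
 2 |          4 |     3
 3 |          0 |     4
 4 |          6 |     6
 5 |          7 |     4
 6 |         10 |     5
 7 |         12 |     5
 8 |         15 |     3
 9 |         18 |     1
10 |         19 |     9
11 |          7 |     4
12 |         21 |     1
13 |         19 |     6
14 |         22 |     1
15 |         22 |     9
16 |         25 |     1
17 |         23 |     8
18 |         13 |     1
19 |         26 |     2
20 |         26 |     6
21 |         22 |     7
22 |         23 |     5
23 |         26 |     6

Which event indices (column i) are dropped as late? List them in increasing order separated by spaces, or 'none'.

3 11 18 21

i=0 t=1 v=1: → [1,4); WM=-2
i=1 t=2 v=2: → [1,5); WM=-1
i=2 t=4 v=3: → [1,7); WM=1
i=3 t=0 v=4: DROP (t<1-0); WM=1
i=4 t=6 v=6: → [1,9); WM=3
i=5 t=7 v=4: → [1,10); WM=4
i=6 t=10 v=5: → [10,13); WM=7
i=7 t=12 v=5: → [10,15); WM=9
i=8 t=15 v=3: → [15,18); WM=12
i=9 t=18 v=1: → [18,21); WM=15
i=10 t=19 v=9: → [18,22); WM=16
i=11 t=7 v=4: DROP (t<16-0); WM=16
i=12 t=21 v=1: → [18,24); WM=18
i=13 t=19 v=6: → [18,24); WM=18
i=14 t=22 v=1: → [18,25); WM=19
i=15 t=22 v=9: → [18,25); WM=19
i=16 t=25 v=1: → [25,28); WM=22
i=17 t=23 v=8: → [18,28); WM=22
i=18 t=13 v=1: DROP (t<22-0); WM=22
i=19 t=26 v=2: → [18,29); WM=23
i=20 t=26 v=6: → [18,29); WM=23
i=21 t=22 v=7: DROP (t<23-0); WM=23
i=22 t=23 v=5: → [18,29); WM=23
i=23 t=26 v=6: → [18,29); WM=23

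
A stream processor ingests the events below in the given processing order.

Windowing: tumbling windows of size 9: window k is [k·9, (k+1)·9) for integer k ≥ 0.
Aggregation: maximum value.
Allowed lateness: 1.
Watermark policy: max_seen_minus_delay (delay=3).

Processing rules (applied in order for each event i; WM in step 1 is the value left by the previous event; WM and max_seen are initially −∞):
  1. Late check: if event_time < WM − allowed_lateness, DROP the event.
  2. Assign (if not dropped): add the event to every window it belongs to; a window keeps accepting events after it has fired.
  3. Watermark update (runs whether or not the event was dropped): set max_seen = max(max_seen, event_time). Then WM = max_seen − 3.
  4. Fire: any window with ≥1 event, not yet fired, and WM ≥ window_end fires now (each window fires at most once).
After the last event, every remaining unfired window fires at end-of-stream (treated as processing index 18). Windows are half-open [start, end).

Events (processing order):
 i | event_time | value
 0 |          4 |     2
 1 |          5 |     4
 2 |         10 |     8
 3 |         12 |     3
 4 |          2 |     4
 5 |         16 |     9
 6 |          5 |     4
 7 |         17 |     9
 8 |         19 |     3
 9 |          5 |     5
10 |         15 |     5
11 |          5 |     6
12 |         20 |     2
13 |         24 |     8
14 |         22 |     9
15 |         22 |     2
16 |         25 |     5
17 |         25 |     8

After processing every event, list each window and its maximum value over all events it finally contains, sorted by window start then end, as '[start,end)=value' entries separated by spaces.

i=0 t=4 v=2: → [0,9); WM=1
i=1 t=5 v=4: → [0,9); WM=2
i=2 t=10 v=8: → [9,18); WM=7
i=3 t=12 v=3: → [9,18); WM=9; [0,9) fires=4
i=4 t=2 v=4: DROP (t<9-1); WM=9
i=5 t=16 v=9: → [9,18); WM=13
i=6 t=5 v=4: DROP (t<13-1); WM=13
i=7 t=17 v=9: → [9,18); WM=14
i=8 t=19 v=3: → [18,27); WM=16
i=9 t=5 v=5: DROP (t<16-1); WM=16
i=10 t=15 v=5: → [9,18); WM=16
i=11 t=5 v=6: DROP (t<16-1); WM=16
i=12 t=20 v=2: → [18,27); WM=17
i=13 t=24 v=8: → [18,27); WM=21; [9,18) fires=9
i=14 t=22 v=9: → [18,27); WM=21
i=15 t=22 v=2: → [18,27); WM=21
i=16 t=25 v=5: → [18,27); WM=22
i=17 t=25 v=8: → [18,27); WM=22

[0,9)=4 [9,18)=9 [18,27)=9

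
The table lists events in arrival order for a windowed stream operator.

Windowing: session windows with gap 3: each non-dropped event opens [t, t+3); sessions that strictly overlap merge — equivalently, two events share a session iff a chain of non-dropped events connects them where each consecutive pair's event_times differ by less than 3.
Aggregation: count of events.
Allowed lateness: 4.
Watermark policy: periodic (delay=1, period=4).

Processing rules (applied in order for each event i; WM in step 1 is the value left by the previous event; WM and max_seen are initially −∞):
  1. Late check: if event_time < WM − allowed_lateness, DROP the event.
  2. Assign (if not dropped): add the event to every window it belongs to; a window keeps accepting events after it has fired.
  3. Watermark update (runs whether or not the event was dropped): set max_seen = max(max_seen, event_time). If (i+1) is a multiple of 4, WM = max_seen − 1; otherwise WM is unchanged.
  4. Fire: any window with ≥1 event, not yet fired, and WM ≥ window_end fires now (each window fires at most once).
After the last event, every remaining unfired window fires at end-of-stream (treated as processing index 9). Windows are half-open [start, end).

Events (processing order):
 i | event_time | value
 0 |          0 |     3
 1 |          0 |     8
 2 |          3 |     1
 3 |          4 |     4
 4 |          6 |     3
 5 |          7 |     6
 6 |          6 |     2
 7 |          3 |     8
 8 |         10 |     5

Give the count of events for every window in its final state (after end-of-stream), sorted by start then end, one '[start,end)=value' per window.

i=0 t=0 v=3: → [0,3); WM=−∞
i=1 t=0 v=8: → [0,3); WM=−∞
i=2 t=3 v=1: → [3,6); WM=−∞
i=3 t=4 v=4: → [3,7); WM=3
i=4 t=6 v=3: → [3,9); WM=3
i=5 t=7 v=6: → [3,10); WM=3
i=6 t=6 v=2: → [3,10); WM=3
i=7 t=3 v=8: → [3,10); WM=6
i=8 t=10 v=5: → [10,13); WM=6

[0,3)=2 [3,10)=6 [10,13)=1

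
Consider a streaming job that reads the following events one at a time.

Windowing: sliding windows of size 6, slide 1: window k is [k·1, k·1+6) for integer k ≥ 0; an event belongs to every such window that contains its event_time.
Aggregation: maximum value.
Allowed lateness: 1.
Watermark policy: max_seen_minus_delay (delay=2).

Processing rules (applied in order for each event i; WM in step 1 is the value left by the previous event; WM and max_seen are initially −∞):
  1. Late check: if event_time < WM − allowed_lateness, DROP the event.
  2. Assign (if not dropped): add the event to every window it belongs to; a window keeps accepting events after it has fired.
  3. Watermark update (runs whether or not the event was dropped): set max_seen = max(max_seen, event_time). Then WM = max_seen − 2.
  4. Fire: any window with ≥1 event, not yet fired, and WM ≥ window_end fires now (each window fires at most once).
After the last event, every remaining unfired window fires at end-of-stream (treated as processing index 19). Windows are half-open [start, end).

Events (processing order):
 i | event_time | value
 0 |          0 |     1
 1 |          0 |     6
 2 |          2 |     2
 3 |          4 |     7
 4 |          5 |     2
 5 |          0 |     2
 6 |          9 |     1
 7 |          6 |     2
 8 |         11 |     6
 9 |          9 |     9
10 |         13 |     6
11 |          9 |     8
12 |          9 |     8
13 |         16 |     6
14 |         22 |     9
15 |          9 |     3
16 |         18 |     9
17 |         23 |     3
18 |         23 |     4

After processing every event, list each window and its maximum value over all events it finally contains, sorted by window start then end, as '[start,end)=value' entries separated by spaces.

[0,6)=7 [1,7)=7 [2,8)=7 [3,9)=7 [4,10)=9 [5,11)=9 [6,12)=9 [7,13)=9 [8,14)=9 [9,15)=9 [10,16)=6 [11,17)=6 [12,18)=6 [13,19)=6 [14,20)=6 [15,21)=6 [16,22)=6 [17,23)=9 [18,24)=9 [19,25)=9 [20,26)=9 [21,27)=9 [22,28)=9 [23,29)=4

i=0 t=0 v=1: → [0,6); WM=-2
i=1 t=0 v=6: → [0,6); WM=-2
i=2 t=2 v=2: → [2,8),[1,7),[0,6); WM=0
i=3 t=4 v=7: → [4,10),[3,9),[2,8),[1,7),[0,6); WM=2
i=4 t=5 v=2: → [5,11),[4,10),[3,9),[2,8),[1,7),[0,6); WM=3
i=5 t=0 v=2: DROP (t<3-1); WM=3
i=6 t=9 v=1: → [9,15),[8,14),[7,13),[6,12),[5,11),[4,10); WM=7; [0,6) fires=7 [1,7) fires=7
i=7 t=6 v=2: → [6,12),[5,11),[4,10),[3,9),[2,8),[1,7); WM=7
i=8 t=11 v=6: → [11,17),[10,16),[9,15),[8,14),[7,13),[6,12); WM=9; [2,8) fires=7 [3,9) fires=7
i=9 t=9 v=9: → [9,15),[8,14),[7,13),[6,12),[5,11),[4,10); WM=9
i=10 t=13 v=6: → [13,19),[12,18),[11,17),[10,16),[9,15),[8,14); WM=11; [4,10) fires=9 [5,11) fires=9
i=11 t=9 v=8: DROP (t<11-1); WM=11
i=12 t=9 v=8: DROP (t<11-1); WM=11
i=13 t=16 v=6: → [16,22),[15,21),[14,20),[13,19),[12,18),[11,17); WM=14; [6,12) fires=9 [7,13) fires=9 [8,14) fires=9
i=14 t=22 v=9: → [22,28),[21,27),[20,26),[19,25),[18,24),[17,23); WM=20; [9,15) fires=9 [10,16) fires=6 [11,17) fires=6 [12,18) fires=6 [13,19) fires=6 [14,20) fires=6
i=15 t=9 v=3: DROP (t<20-1); WM=20
i=16 t=18 v=9: DROP (t<20-1); WM=20
i=17 t=23 v=3: → [23,29),[22,28),[21,27),[20,26),[19,25),[18,24); WM=21; [15,21) fires=6
i=18 t=23 v=4: → [23,29),[22,28),[21,27),[20,26),[19,25),[18,24); WM=21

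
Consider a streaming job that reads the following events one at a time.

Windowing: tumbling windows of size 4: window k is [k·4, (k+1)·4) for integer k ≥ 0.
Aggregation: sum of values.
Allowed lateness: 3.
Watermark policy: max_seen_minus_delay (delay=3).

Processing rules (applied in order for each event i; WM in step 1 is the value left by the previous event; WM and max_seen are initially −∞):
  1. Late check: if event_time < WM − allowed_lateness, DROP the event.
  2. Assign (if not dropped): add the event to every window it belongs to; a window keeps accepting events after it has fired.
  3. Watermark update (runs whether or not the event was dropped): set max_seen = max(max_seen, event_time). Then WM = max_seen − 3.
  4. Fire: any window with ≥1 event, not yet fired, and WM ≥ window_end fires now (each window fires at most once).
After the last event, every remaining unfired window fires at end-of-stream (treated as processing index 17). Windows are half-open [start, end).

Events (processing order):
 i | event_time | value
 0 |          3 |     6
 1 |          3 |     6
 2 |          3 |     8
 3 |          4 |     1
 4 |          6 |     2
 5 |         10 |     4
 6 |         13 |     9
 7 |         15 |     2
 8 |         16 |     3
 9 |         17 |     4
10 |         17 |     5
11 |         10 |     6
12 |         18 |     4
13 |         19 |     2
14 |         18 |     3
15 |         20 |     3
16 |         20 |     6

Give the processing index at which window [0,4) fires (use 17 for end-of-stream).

i=0 t=3 v=6: → [0,4); WM=0
i=1 t=3 v=6: → [0,4); WM=0
i=2 t=3 v=8: → [0,4); WM=0
i=3 t=4 v=1: → [4,8); WM=1
i=4 t=6 v=2: → [4,8); WM=3
i=5 t=10 v=4: → [8,12); WM=7; [0,4) fires=20
i=6 t=13 v=9: → [12,16); WM=10; [4,8) fires=3
i=7 t=15 v=2: → [12,16); WM=12; [8,12) fires=4
i=8 t=16 v=3: → [16,20); WM=13
i=9 t=17 v=4: → [16,20); WM=14
i=10 t=17 v=5: → [16,20); WM=14
i=11 t=10 v=6: DROP (t<14-3); WM=14
i=12 t=18 v=4: → [16,20); WM=15
i=13 t=19 v=2: → [16,20); WM=16; [12,16) fires=11
i=14 t=18 v=3: → [16,20); WM=16
i=15 t=20 v=3: → [20,24); WM=17
i=16 t=20 v=6: → [20,24); WM=17

5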